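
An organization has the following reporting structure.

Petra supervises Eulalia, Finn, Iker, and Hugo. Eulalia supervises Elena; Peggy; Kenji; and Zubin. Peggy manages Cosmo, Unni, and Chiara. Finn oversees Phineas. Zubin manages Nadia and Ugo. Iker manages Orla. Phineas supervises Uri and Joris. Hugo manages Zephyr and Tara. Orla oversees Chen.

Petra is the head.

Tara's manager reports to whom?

Tara reports to Hugo, and Hugo reports to Petra. So Tara's skip-level manager is Petra.

Petra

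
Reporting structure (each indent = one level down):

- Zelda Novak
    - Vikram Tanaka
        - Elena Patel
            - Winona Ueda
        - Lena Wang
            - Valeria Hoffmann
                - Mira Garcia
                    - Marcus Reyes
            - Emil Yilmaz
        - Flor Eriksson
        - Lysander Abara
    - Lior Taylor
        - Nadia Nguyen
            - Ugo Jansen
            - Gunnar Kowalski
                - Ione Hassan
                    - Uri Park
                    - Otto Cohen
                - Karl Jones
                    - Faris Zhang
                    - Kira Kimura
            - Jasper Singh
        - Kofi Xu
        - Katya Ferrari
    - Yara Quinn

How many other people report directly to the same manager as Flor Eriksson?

3

Flor Eriksson reports to Vikram Tanaka. Vikram Tanaka's other direct reports are Elena Patel, Lena Wang, Lysander Abara — 3 peers.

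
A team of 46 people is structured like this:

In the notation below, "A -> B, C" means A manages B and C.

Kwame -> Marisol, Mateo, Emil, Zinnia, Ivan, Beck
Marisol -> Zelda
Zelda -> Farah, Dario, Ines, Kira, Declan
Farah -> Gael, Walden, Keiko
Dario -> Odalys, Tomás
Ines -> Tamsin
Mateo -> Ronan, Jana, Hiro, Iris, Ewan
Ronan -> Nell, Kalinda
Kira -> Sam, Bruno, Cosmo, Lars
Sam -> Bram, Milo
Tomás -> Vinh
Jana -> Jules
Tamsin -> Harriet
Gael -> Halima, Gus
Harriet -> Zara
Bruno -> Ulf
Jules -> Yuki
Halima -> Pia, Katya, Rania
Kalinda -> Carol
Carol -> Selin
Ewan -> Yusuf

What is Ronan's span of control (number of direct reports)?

Ronan directly manages Nell, Kalinda. That is 2 direct reports.

2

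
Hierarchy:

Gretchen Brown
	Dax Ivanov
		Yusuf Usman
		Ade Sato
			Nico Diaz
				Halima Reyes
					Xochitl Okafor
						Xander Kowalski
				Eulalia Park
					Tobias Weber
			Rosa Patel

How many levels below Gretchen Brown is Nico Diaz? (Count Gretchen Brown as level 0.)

Chain from Nico Diaz up to Gretchen Brown: Nico Diaz → Ade Sato → Dax Ivanov → Gretchen Brown. That is 3 steps up, so Nico Diaz is 3 levels below Gretchen Brown.

3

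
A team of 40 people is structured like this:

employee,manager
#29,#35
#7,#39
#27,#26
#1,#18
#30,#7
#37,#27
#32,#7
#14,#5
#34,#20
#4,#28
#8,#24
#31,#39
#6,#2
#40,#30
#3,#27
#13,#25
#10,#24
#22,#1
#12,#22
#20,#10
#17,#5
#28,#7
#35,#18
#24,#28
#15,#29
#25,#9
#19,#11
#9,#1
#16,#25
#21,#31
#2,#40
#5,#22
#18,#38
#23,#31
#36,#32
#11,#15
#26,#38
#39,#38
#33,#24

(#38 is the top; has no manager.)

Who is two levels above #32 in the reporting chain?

#39

#32 reports to #7, and #7 reports to #39. So #32's skip-level manager is #39.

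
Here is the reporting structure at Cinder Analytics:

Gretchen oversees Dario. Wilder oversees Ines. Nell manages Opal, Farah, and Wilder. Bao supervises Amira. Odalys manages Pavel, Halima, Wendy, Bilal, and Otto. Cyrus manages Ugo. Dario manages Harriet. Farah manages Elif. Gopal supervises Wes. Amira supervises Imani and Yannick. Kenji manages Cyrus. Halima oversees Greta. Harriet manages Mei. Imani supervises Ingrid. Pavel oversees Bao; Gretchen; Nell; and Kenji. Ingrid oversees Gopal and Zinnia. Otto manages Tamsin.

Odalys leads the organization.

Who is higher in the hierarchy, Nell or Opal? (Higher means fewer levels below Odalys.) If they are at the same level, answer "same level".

Nell

Nell is 2 levels below Odalys; Opal is 3. Nell is higher.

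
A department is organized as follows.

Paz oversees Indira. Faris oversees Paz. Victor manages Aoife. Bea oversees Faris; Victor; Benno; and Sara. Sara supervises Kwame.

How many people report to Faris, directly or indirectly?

2

Faris directly manages Paz. Under Paz: Indira (1). That's 2 in total.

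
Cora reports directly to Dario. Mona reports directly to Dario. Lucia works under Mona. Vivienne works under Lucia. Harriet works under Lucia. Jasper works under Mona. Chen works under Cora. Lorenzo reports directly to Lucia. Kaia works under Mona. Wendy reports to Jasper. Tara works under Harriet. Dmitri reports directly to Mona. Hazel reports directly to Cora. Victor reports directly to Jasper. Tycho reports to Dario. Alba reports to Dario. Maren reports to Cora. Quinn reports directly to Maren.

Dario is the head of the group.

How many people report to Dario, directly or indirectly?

Dario directly manages Cora, Mona, Tycho, Alba. Under Cora: Maren, Quinn, Hazel, Chen (4). Under Mona: Dmitri, Kaia, Jasper, Victor, Wendy, Lucia, Lorenzo, Harriet, Tara, Vivienne (10). Tycho has no reports. Alba has no reports. So Dario's organization is 4 direct reports plus everyone under them: 5 + 11 + 1 + 1 = 18.

18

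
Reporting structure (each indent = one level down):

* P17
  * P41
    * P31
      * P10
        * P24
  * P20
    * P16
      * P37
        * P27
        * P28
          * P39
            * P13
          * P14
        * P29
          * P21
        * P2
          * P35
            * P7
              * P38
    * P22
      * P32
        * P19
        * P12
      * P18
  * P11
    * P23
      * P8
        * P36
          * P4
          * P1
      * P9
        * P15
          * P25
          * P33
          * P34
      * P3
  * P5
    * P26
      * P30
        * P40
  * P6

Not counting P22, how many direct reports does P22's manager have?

P22 reports to P20. P20's other direct reports are P16 — 1 peer.

1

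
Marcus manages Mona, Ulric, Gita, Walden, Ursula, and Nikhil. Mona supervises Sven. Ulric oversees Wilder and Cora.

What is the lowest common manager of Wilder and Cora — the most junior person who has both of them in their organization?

Ulric

Wilder's chain of managers is Ulric, Marcus. Cora's chain of managers is Ulric, Marcus. The first manager that appears in both chains is Ulric.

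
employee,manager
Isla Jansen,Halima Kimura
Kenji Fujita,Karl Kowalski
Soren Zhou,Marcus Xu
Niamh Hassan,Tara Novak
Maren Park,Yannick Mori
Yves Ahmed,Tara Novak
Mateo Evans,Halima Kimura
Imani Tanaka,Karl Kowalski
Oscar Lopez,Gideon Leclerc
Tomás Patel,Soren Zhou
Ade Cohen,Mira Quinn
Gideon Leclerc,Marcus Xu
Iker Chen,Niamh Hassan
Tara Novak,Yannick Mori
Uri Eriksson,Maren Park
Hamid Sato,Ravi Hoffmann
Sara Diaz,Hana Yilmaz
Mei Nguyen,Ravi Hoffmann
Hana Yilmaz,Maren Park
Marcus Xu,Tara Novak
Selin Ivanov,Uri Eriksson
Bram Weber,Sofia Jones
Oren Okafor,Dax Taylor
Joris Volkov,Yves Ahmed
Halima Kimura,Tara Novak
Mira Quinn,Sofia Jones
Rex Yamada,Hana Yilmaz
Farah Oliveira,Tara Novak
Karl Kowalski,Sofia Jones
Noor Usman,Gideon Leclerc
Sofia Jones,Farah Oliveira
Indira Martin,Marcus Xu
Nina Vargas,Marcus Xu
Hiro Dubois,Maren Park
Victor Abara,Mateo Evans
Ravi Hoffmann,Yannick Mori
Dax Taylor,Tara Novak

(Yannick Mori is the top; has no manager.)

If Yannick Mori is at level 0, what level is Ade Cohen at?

5

Chain from Ade Cohen up to Yannick Mori: Ade Cohen → Mira Quinn → Sofia Jones → Farah Oliveira → Tara Novak → Yannick Mori. That is 5 steps up, so Ade Cohen is 5 levels below Yannick Mori.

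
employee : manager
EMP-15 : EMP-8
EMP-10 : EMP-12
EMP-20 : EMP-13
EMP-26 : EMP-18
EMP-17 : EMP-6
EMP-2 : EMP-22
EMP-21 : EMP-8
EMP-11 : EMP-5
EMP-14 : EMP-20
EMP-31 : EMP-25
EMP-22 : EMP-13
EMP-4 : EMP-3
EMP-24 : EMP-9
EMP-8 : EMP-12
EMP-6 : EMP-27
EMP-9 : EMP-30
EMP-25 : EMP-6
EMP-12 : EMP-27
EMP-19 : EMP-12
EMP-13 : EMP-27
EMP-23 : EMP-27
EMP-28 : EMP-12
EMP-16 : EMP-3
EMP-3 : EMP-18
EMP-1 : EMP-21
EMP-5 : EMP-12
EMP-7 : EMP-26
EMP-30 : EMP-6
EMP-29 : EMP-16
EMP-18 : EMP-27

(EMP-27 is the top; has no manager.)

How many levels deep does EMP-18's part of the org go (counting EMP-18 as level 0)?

3

The longest chain under EMP-18 runs EMP-18 → EMP-3 → EMP-16 → EMP-29, which is 3 levels below EMP-18.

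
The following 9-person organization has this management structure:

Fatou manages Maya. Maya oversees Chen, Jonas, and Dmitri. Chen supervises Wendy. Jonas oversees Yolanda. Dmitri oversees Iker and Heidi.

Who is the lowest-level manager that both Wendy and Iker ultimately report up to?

Wendy's chain of managers is Chen, Maya, Fatou. Iker's chain of managers is Dmitri, Maya, Fatou. The first manager that appears in both chains is Maya.

Maya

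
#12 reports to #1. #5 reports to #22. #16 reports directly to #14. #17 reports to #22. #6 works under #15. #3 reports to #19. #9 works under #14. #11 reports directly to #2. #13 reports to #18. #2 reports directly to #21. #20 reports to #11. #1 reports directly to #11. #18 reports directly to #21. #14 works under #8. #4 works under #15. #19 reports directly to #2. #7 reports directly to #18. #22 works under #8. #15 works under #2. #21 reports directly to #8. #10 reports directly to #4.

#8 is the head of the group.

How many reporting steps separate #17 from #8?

2

Chain from #17 up to #8: #17 → #22 → #8. That is 2 steps up, so #17 is 2 levels below #8.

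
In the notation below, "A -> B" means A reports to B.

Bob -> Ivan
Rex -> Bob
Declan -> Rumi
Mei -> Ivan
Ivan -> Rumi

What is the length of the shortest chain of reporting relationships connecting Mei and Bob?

2

Mei is 1 level below Ivan, and Bob is 1 level below Ivan (their lowest common manager). The shortest path runs up from Mei to Ivan and back down to Bob: 1 + 1 = 2 links.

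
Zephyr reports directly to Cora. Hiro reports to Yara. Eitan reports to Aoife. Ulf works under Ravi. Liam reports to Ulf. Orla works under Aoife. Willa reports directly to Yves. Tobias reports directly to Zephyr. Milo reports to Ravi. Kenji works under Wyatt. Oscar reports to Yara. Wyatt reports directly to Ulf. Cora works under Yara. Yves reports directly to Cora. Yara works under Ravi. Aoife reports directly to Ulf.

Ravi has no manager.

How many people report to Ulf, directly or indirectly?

6

Ulf directly manages Aoife, Liam, Wyatt. Under Aoife: Eitan, Orla (2). Liam has no reports. Under Wyatt: Kenji (1). So Ulf's organization is 3 direct reports plus everyone under them: 3 + 1 + 2 = 6.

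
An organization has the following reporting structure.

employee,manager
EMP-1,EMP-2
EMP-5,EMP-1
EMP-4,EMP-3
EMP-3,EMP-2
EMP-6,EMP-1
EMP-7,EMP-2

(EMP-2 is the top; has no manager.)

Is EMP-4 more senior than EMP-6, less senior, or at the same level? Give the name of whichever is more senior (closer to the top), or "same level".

same level

Both EMP-4 and EMP-6 are 2 levels below EMP-2.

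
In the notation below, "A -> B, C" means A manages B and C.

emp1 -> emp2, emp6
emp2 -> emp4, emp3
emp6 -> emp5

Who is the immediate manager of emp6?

emp1

emp6 reports directly to emp1.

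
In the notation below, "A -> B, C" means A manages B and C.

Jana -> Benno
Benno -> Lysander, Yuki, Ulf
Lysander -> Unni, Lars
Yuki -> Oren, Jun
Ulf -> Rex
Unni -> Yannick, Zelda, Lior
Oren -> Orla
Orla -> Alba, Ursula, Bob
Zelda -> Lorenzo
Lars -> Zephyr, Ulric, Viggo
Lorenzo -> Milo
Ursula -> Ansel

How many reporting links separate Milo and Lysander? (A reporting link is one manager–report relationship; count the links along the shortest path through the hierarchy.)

4

Milo is in Lysander's organization: the chain from Milo up to Lysander is Milo → Lorenzo → Zelda → Unni → Lysander, which is 4 links.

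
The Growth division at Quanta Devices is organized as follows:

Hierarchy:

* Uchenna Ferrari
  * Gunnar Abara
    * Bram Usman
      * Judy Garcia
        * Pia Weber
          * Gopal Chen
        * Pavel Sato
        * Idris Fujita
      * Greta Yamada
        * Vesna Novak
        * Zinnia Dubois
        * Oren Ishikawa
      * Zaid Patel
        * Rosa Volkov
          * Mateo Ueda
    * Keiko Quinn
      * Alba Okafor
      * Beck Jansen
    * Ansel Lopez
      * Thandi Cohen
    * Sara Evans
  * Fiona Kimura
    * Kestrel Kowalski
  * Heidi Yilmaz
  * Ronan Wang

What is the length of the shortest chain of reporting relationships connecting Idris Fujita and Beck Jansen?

Idris Fujita is 3 levels below Gunnar Abara, and Beck Jansen is 2 levels below Gunnar Abara (their lowest common manager). The shortest path runs up from Idris Fujita to Gunnar Abara and back down to Beck Jansen: 3 + 2 = 5 links.

5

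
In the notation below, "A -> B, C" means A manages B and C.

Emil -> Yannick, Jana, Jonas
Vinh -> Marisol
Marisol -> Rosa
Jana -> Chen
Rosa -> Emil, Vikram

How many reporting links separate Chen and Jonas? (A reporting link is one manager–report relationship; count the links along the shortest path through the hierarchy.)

3

Chen is 2 levels below Emil, and Jonas is 1 level below Emil (their lowest common manager). The shortest path runs up from Chen to Emil and back down to Jonas: 2 + 1 = 3 links.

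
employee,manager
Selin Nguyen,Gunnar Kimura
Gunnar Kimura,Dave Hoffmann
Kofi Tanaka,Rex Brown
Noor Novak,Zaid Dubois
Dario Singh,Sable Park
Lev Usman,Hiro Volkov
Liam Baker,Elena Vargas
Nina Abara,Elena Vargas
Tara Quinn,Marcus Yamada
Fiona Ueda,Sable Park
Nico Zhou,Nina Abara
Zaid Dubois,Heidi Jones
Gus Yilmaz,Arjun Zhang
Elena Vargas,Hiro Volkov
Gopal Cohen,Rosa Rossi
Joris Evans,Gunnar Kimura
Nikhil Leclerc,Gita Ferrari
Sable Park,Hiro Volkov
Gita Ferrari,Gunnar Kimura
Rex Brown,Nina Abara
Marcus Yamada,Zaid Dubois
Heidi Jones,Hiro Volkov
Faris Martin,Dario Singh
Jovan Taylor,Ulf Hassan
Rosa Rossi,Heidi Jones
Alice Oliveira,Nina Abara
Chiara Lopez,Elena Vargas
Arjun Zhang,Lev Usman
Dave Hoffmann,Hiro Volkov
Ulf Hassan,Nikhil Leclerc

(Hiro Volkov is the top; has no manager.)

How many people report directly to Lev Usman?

Lev Usman directly manages Arjun Zhang. That is 1 direct report.

1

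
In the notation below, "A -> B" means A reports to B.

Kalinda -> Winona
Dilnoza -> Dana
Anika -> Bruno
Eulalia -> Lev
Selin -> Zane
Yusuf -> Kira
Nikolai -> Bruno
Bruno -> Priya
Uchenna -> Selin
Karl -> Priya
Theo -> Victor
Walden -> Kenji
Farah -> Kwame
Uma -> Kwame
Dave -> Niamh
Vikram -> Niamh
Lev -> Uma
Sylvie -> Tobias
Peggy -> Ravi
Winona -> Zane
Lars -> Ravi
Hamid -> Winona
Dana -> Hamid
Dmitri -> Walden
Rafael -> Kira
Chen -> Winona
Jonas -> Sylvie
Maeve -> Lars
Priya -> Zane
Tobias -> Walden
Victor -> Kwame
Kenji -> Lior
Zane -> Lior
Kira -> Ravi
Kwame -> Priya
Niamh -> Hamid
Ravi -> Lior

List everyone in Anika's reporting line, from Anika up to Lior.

Anika -> Bruno -> Priya -> Zane -> Lior

Anika reports to Bruno. Bruno reports to Priya. Priya reports to Zane. Zane reports to Lior. Lior is at the top.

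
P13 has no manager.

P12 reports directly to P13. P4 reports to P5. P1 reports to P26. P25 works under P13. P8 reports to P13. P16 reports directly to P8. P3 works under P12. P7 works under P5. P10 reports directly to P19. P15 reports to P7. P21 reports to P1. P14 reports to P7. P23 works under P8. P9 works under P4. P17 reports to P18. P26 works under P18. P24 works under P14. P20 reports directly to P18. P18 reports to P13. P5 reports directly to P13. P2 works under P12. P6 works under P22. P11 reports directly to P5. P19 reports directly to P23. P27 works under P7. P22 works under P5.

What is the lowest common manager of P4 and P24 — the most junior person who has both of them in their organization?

P4's chain of managers is P5, P13. P24's chain of managers is P14, P7, P5, P13. The first manager that appears in both chains is P5.

P5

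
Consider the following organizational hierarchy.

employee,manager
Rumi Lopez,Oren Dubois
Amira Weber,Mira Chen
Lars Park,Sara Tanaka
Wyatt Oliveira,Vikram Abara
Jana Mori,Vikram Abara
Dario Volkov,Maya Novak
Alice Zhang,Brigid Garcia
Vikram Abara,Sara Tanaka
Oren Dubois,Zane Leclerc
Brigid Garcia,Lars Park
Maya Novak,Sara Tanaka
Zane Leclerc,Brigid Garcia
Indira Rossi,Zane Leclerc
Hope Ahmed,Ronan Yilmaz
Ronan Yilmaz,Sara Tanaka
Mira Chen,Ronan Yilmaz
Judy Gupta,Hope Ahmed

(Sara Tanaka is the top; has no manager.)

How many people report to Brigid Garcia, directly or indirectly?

5

Brigid Garcia directly manages Zane Leclerc, Alice Zhang. Under Zane Leclerc: Indira Rossi, Oren Dubois, Rumi Lopez (3). Alice Zhang has no reports. So Brigid Garcia's organization is 2 direct reports plus everyone under them: 4 + 1 = 5.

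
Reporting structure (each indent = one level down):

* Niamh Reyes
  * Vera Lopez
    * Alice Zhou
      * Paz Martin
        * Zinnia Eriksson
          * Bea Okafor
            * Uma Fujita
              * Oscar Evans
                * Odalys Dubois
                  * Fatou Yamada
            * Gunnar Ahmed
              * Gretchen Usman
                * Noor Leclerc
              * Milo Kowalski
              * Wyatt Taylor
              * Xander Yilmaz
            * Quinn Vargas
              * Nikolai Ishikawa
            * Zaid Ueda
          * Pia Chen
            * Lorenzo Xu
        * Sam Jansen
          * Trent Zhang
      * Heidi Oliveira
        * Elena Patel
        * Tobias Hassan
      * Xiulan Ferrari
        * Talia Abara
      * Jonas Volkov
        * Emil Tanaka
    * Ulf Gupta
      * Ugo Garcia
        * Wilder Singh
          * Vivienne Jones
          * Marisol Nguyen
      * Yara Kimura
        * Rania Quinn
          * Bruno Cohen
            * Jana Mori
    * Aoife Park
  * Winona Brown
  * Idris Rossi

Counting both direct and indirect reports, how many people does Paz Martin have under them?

Paz Martin directly manages Zinnia Eriksson, Sam Jansen. Under Zinnia Eriksson: Pia Chen, Lorenzo Xu, Bea Okafor, Zaid Ueda, Quinn Vargas, Nikolai Ishikawa, Gunnar Ahmed, Xander Yilmaz, Wyatt Taylor, Milo Kowalski, Gretchen Usman, Noor Leclerc, Uma Fujita, Oscar Evans, Odalys Dubois, Fatou Yamada (16). Under Sam Jansen: Trent Zhang (1). So Paz Martin's organization is 2 direct reports plus everyone under them: 17 + 2 = 19.

19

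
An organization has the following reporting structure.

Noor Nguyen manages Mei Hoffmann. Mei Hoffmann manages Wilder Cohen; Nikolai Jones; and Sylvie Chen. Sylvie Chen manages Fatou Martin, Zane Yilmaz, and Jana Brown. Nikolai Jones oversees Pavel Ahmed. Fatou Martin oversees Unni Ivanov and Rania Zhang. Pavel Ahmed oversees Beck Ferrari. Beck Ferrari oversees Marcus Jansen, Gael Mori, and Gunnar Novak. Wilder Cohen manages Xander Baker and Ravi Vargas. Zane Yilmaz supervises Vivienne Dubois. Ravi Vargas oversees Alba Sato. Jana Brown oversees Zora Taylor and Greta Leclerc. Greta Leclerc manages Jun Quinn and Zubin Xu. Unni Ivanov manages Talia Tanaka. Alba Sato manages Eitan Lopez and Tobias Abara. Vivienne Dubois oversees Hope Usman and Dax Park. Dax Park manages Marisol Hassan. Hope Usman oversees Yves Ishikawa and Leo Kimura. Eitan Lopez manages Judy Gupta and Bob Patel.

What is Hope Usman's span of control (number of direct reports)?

2

Hope Usman directly manages Leo Kimura, Yves Ishikawa. That is 2 direct reports.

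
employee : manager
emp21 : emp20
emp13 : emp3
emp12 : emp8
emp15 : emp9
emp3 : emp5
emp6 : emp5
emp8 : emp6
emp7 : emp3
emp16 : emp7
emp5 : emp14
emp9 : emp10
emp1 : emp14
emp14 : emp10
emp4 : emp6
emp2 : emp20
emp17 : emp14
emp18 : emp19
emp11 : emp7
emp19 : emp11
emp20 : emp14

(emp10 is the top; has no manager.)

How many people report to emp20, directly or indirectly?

emp20 directly manages emp2, emp21. emp2 has no reports. emp21 has no reports. So emp20's organization is 2 direct reports plus everyone under them: 1 + 1 = 2.

2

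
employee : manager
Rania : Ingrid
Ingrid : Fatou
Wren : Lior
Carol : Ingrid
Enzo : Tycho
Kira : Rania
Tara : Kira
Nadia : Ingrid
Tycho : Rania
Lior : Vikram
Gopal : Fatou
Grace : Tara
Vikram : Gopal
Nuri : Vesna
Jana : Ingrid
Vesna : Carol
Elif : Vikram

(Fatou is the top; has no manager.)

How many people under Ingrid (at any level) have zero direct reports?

5

The people in Ingrid's organization with no one reporting to them are Nuri, Enzo, Grace, Jana, Nadia. That is 5.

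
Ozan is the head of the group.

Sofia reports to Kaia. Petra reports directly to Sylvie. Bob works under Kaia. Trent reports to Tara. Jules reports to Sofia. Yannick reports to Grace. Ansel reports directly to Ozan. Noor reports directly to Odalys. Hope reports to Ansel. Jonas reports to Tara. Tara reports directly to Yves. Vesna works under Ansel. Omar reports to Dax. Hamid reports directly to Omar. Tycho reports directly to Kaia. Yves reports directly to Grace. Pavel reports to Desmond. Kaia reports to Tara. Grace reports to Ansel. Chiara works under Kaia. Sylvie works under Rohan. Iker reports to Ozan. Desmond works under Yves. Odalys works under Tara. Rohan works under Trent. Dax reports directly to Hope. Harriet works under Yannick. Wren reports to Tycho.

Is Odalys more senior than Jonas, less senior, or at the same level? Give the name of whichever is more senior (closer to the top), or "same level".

same level

Both Odalys and Jonas are 5 levels below Ozan.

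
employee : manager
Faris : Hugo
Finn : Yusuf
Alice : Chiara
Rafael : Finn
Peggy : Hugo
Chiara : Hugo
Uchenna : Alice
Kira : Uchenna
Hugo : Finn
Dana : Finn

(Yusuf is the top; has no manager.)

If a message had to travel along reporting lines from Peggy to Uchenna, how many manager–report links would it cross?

Peggy is 1 level below Hugo, and Uchenna is 3 levels below Hugo (their lowest common manager). The shortest path runs up from Peggy to Hugo and back down to Uchenna: 1 + 3 = 4 links.

4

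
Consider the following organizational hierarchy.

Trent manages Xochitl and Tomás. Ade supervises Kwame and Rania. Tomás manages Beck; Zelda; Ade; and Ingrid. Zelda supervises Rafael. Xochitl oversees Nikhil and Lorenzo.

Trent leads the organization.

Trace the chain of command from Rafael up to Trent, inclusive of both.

Rafael reports to Zelda. Zelda reports to Tomás. Tomás reports to Trent. Trent is at the top.

Rafael -> Zelda -> Tomás -> Trent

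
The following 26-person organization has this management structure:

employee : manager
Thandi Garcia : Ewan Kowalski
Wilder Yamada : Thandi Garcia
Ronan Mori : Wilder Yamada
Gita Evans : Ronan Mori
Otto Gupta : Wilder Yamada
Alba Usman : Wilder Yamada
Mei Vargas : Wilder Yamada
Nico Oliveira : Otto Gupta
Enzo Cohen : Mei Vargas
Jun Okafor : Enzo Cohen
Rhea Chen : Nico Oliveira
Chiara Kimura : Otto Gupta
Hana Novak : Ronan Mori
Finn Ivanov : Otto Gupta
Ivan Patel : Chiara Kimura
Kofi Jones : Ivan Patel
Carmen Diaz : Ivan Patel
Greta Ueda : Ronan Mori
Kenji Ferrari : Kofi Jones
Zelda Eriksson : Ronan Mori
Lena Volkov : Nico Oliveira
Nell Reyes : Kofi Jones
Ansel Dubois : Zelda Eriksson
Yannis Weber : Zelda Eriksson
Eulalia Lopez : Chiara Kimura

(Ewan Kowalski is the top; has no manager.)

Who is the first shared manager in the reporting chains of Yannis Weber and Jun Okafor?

Wilder Yamada

Yannis Weber's chain of managers is Zelda Eriksson, Ronan Mori, Wilder Yamada, Thandi Garcia, Ewan Kowalski. Jun Okafor's chain of managers is Enzo Cohen, Mei Vargas, Wilder Yamada, Thandi Garcia, Ewan Kowalski. The first manager that appears in both chains is Wilder Yamada.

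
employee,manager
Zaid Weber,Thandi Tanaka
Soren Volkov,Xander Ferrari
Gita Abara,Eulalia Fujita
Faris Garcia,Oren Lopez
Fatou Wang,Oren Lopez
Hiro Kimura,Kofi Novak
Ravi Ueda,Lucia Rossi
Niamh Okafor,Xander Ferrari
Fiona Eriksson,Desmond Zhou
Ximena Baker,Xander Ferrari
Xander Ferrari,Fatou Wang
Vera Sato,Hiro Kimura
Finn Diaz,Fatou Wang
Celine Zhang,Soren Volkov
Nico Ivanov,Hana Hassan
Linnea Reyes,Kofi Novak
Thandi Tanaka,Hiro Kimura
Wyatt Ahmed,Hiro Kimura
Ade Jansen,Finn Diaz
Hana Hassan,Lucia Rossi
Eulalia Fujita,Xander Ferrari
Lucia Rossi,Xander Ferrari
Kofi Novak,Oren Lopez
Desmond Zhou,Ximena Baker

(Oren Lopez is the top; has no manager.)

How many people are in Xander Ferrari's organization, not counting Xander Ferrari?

Xander Ferrari directly manages Lucia Rossi, Ximena Baker, Eulalia Fujita, Niamh Okafor, Soren Volkov. Under Lucia Rossi: Ravi Ueda, Hana Hassan, Nico Ivanov (3). Under Ximena Baker: Desmond Zhou, Fiona Eriksson (2). Under Eulalia Fujita: Gita Abara (1). Niamh Okafor has no reports. Under Soren Volkov: Celine Zhang (1). So Xander Ferrari's organization is 5 direct reports plus everyone under them: 4 + 3 + 2 + 1 + 2 = 12.

12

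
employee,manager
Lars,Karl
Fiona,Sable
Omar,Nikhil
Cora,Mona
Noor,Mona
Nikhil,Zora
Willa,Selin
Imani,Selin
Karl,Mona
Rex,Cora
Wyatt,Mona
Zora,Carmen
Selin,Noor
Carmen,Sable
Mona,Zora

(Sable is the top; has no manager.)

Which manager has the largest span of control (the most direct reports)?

Direct-report counts: Sable has 2; Carmen has 1; Zora has 2; Mona has 4; Cora has 1; Karl has 1; Noor has 1; Selin has 2; Nikhil has 1. The largest is 4, held by Mona.

Mona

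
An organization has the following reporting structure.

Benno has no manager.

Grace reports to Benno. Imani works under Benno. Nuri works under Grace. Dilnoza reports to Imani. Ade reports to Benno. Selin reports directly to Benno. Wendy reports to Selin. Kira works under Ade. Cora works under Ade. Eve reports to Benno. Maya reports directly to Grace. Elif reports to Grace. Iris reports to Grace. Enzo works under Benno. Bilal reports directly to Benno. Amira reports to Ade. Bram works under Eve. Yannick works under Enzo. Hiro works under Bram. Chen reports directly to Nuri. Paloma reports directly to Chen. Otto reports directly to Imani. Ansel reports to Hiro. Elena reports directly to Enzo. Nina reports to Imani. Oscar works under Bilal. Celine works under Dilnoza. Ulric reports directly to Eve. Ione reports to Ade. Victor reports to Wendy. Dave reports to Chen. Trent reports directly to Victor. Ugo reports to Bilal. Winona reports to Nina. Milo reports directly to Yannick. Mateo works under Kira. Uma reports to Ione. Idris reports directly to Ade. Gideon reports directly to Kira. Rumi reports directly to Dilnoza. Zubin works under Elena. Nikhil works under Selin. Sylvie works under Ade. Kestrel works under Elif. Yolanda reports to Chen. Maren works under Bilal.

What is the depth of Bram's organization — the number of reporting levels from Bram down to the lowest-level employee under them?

The longest chain under Bram runs Bram → Hiro → Ansel, which is 2 levels below Bram.

2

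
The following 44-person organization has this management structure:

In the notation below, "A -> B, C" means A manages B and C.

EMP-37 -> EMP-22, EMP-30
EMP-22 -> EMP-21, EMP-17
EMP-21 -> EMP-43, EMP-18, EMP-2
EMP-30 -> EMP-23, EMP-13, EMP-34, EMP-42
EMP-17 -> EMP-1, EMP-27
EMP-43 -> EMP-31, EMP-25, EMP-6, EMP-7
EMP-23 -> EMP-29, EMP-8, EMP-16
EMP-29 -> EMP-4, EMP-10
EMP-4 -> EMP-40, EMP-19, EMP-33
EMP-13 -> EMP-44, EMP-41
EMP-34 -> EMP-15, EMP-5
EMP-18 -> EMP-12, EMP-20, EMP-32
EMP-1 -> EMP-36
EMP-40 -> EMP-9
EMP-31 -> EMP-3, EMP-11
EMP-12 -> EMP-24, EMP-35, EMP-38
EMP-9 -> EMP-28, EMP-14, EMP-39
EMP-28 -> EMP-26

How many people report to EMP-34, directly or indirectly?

2

EMP-34 directly manages EMP-15, EMP-5. EMP-15 has no reports. EMP-5 has no reports. So EMP-34's organization is 2 direct reports plus everyone under them: 1 + 1 = 2.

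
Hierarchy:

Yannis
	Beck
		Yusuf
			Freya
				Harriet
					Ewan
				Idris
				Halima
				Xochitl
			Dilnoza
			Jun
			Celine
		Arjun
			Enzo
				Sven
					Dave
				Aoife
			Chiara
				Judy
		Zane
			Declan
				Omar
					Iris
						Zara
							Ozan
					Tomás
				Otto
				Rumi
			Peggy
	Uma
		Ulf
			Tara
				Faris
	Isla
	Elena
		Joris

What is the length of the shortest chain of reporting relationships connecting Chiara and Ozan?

8

Chiara is 2 levels below Beck, and Ozan is 6 levels below Beck (their lowest common manager). The shortest path runs up from Chiara to Beck and back down to Ozan: 2 + 6 = 8 links.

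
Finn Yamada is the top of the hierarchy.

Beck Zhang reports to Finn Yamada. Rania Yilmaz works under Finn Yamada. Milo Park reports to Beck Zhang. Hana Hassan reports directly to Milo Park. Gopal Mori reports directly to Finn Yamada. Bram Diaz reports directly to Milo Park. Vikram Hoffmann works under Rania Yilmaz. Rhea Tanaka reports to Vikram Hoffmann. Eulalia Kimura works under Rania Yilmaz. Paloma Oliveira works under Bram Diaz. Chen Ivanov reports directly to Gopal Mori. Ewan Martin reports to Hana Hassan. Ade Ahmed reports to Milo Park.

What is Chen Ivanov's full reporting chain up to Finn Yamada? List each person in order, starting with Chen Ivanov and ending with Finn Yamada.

Chen Ivanov -> Gopal Mori -> Finn Yamada

Chen Ivanov reports to Gopal Mori. Gopal Mori reports to Finn Yamada. Finn Yamada is at the top.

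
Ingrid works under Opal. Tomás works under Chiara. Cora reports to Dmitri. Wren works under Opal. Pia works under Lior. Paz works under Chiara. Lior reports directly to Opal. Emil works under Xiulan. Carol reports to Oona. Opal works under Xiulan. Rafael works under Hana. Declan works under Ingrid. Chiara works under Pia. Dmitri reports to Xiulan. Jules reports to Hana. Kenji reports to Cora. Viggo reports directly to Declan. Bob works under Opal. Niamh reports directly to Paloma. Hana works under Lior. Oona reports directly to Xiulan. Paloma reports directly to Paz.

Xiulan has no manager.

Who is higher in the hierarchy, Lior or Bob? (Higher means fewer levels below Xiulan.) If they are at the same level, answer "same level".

same level

Both Lior and Bob are 2 levels below Xiulan.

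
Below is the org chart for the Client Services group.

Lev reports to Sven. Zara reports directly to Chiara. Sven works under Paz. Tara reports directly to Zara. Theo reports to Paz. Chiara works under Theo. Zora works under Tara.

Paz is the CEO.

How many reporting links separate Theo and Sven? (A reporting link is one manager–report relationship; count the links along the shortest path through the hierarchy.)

2

Theo is 1 level below Paz, and Sven is 1 level below Paz (their lowest common manager). The shortest path runs up from Theo to Paz and back down to Sven: 1 + 1 = 2 links.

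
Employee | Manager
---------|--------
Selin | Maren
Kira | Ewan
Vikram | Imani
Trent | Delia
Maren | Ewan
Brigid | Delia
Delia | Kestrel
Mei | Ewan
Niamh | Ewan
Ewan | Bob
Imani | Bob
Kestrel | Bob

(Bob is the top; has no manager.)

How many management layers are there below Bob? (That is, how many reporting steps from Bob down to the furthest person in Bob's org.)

The longest chain under Bob runs Bob → Ewan → Maren → Selin, which is 3 levels below Bob.

3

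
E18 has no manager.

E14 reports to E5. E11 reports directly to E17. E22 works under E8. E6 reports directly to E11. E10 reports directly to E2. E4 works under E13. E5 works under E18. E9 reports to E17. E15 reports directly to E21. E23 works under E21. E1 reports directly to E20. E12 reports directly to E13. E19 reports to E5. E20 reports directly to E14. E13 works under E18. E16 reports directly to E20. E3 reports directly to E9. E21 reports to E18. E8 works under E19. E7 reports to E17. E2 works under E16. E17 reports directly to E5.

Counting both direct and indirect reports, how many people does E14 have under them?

5

E14 directly manages E20. Under E20: E1, E16, E2, E10 (4). That's 5 in total.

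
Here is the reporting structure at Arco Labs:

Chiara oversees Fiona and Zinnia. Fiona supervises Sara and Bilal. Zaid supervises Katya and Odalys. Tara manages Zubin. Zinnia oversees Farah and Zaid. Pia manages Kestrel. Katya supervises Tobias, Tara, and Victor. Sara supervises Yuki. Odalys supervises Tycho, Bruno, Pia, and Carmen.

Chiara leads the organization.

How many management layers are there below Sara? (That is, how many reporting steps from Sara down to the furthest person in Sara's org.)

1

The longest chain under Sara runs Sara → Yuki, which is 1 level below Sara.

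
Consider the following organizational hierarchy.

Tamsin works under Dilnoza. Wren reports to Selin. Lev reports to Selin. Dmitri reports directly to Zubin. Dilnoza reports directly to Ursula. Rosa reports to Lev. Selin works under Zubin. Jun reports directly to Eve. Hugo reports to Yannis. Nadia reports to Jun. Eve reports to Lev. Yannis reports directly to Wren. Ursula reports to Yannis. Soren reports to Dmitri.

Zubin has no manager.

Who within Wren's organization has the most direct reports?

Direct-report counts within Wren's organization: Wren has 1; Yannis has 2; Ursula has 1; Dilnoza has 1. The largest is 2, held by Yannis.

Yannis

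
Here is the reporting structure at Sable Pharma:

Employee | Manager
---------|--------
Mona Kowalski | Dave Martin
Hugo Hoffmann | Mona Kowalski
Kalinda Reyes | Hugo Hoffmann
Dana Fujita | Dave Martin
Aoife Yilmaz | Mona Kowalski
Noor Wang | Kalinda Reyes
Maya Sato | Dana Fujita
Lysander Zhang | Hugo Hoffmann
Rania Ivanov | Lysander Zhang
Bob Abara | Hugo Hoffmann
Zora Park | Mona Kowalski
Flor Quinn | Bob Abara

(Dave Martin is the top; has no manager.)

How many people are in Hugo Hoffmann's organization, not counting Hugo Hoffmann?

Hugo Hoffmann directly manages Kalinda Reyes, Lysander Zhang, Bob Abara. Under Kalinda Reyes: Noor Wang (1). Under Lysander Zhang: Rania Ivanov (1). Under Bob Abara: Flor Quinn (1). So Hugo Hoffmann's organization is 3 direct reports plus everyone under them: 2 + 2 + 2 = 6.

6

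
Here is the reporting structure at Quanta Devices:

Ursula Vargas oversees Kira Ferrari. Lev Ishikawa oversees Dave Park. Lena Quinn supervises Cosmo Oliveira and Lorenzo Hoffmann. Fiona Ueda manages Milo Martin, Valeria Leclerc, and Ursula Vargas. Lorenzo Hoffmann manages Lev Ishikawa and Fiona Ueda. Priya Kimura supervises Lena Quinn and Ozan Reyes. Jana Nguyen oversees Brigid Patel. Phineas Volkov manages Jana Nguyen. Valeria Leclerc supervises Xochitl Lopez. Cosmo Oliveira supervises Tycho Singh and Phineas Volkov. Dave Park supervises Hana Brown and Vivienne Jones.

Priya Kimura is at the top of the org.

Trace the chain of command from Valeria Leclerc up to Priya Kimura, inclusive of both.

Valeria Leclerc -> Fiona Ueda -> Lorenzo Hoffmann -> Lena Quinn -> Priya Kimura

Valeria Leclerc reports to Fiona Ueda. Fiona Ueda reports to Lorenzo Hoffmann. Lorenzo Hoffmann reports to Lena Quinn. Lena Quinn reports to Priya Kimura. Priya Kimura is at the top.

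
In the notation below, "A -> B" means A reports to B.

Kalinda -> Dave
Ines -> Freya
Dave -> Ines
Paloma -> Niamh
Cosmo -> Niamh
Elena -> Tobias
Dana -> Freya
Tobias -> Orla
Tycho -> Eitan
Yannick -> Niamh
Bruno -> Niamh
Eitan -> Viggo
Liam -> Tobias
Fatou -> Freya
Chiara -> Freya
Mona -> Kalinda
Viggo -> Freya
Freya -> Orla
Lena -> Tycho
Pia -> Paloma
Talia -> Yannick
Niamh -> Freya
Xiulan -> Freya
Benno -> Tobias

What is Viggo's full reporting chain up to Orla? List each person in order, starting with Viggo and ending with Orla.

Viggo -> Freya -> Orla

Viggo reports to Freya. Freya reports to Orla. Orla is at the top.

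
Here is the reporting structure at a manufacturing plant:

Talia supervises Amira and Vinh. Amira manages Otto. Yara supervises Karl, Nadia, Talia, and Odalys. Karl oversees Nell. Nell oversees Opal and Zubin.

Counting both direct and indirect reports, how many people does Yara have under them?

Yara directly manages Karl, Nadia, Talia, Odalys. Under Karl: Nell, Zubin, Opal (3). Nadia has no reports. Under Talia: Vinh, Amira, Otto (3). Odalys has no reports. So Yara's organization is 4 direct reports plus everyone under them: 4 + 1 + 4 + 1 = 10.

10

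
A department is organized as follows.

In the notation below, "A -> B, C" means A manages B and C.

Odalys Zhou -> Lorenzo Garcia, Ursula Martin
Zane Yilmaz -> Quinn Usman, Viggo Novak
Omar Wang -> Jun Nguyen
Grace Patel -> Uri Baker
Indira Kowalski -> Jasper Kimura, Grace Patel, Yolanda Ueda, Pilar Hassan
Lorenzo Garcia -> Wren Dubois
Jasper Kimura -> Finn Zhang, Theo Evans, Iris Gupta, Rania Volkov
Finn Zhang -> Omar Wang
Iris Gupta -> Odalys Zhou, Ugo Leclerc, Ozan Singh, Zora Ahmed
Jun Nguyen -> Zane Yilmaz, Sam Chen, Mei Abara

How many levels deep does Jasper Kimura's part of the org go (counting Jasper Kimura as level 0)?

5

The longest chain under Jasper Kimura runs Jasper Kimura → Finn Zhang → Omar Wang → Jun Nguyen → Zane Yilmaz → Viggo Novak, which is 5 levels below Jasper Kimura.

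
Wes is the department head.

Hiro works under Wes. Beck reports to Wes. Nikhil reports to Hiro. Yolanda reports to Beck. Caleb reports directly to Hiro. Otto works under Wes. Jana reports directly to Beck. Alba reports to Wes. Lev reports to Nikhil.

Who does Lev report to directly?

Nikhil

Lev reports directly to Nikhil.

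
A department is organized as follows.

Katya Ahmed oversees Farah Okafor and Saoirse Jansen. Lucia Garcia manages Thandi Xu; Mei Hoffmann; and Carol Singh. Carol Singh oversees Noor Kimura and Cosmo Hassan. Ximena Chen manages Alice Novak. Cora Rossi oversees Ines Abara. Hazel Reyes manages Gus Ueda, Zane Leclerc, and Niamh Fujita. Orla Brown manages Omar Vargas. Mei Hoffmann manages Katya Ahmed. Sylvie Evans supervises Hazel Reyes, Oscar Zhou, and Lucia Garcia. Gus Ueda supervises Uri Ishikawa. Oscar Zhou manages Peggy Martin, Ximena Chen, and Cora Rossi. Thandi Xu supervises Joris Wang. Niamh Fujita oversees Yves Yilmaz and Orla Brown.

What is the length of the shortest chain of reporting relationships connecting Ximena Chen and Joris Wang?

5

Ximena Chen is 2 levels below Sylvie Evans, and Joris Wang is 3 levels below Sylvie Evans (their lowest common manager). The shortest path runs up from Ximena Chen to Sylvie Evans and back down to Joris Wang: 2 + 3 = 5 links.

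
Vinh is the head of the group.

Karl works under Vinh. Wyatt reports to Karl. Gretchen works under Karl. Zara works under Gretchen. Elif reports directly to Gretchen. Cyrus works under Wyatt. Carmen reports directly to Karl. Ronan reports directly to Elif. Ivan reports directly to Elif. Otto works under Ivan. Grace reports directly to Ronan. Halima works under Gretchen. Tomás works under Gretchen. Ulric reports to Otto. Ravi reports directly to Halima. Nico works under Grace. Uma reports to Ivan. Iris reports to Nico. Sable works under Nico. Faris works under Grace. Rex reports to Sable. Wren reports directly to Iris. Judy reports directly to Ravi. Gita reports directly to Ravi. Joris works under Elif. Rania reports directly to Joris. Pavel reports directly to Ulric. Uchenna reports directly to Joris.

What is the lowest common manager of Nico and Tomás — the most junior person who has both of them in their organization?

Gretchen

Nico's chain of managers is Grace, Ronan, Elif, Gretchen, Karl, Vinh. Tomás's chain of managers is Gretchen, Karl, Vinh. The first manager that appears in both chains is Gretchen.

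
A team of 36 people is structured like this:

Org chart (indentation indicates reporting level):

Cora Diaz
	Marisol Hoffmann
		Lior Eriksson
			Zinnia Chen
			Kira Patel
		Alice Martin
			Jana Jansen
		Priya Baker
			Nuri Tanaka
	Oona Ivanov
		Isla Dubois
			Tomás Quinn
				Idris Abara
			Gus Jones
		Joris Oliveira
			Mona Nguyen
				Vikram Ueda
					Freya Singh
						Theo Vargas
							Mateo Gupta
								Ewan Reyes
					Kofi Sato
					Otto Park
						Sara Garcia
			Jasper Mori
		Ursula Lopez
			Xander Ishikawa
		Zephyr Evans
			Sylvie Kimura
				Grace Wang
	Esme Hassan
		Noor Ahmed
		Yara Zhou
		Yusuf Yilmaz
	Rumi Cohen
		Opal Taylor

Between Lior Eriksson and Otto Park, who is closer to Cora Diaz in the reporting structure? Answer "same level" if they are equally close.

Lior Eriksson is 2 levels below Cora Diaz; Otto Park is 5. Lior Eriksson is higher.

Lior Eriksson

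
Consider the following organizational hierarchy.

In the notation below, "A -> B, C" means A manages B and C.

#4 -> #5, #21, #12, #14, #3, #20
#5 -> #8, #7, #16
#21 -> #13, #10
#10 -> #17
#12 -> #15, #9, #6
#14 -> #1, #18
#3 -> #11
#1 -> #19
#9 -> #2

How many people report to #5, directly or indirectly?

3

#5 directly manages #8, #7, #16. #8 has no reports. #7 has no reports. #16 has no reports. So #5's organization is 3 direct reports plus everyone under them: 1 + 1 + 1 = 3.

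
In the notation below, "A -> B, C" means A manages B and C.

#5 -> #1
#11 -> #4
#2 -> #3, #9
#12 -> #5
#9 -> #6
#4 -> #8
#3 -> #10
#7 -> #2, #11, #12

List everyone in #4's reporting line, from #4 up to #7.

#4 -> #11 -> #7

#4 reports to #11. #11 reports to #7. #7 is at the top.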